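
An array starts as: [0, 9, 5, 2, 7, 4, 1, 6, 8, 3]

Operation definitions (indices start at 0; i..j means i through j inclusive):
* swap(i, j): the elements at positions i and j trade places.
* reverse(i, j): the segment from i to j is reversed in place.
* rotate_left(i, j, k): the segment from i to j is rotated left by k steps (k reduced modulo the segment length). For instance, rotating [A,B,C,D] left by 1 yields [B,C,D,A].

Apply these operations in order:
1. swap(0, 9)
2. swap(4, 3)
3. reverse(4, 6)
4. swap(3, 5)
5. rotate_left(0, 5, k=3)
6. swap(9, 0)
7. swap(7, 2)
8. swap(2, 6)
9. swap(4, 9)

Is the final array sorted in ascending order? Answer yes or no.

After 1 (swap(0, 9)): [3, 9, 5, 2, 7, 4, 1, 6, 8, 0]
After 2 (swap(4, 3)): [3, 9, 5, 7, 2, 4, 1, 6, 8, 0]
After 3 (reverse(4, 6)): [3, 9, 5, 7, 1, 4, 2, 6, 8, 0]
After 4 (swap(3, 5)): [3, 9, 5, 4, 1, 7, 2, 6, 8, 0]
After 5 (rotate_left(0, 5, k=3)): [4, 1, 7, 3, 9, 5, 2, 6, 8, 0]
After 6 (swap(9, 0)): [0, 1, 7, 3, 9, 5, 2, 6, 8, 4]
After 7 (swap(7, 2)): [0, 1, 6, 3, 9, 5, 2, 7, 8, 4]
After 8 (swap(2, 6)): [0, 1, 2, 3, 9, 5, 6, 7, 8, 4]
After 9 (swap(4, 9)): [0, 1, 2, 3, 4, 5, 6, 7, 8, 9]

Answer: yes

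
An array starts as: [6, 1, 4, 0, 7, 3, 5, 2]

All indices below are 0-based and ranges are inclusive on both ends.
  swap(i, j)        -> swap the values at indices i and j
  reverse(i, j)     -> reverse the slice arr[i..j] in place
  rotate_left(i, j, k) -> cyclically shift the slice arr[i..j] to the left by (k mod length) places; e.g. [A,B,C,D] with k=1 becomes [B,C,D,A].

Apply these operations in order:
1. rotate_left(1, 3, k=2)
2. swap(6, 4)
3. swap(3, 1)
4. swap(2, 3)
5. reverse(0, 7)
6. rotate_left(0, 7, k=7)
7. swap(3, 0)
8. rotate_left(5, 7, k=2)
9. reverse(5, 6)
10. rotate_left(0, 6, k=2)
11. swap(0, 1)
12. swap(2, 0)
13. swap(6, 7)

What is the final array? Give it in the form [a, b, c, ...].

Answer: [5, 7, 6, 1, 4, 3, 0, 2]

Derivation:
After 1 (rotate_left(1, 3, k=2)): [6, 0, 1, 4, 7, 3, 5, 2]
After 2 (swap(6, 4)): [6, 0, 1, 4, 5, 3, 7, 2]
After 3 (swap(3, 1)): [6, 4, 1, 0, 5, 3, 7, 2]
After 4 (swap(2, 3)): [6, 4, 0, 1, 5, 3, 7, 2]
After 5 (reverse(0, 7)): [2, 7, 3, 5, 1, 0, 4, 6]
After 6 (rotate_left(0, 7, k=7)): [6, 2, 7, 3, 5, 1, 0, 4]
After 7 (swap(3, 0)): [3, 2, 7, 6, 5, 1, 0, 4]
After 8 (rotate_left(5, 7, k=2)): [3, 2, 7, 6, 5, 4, 1, 0]
After 9 (reverse(5, 6)): [3, 2, 7, 6, 5, 1, 4, 0]
After 10 (rotate_left(0, 6, k=2)): [7, 6, 5, 1, 4, 3, 2, 0]
After 11 (swap(0, 1)): [6, 7, 5, 1, 4, 3, 2, 0]
After 12 (swap(2, 0)): [5, 7, 6, 1, 4, 3, 2, 0]
After 13 (swap(6, 7)): [5, 7, 6, 1, 4, 3, 0, 2]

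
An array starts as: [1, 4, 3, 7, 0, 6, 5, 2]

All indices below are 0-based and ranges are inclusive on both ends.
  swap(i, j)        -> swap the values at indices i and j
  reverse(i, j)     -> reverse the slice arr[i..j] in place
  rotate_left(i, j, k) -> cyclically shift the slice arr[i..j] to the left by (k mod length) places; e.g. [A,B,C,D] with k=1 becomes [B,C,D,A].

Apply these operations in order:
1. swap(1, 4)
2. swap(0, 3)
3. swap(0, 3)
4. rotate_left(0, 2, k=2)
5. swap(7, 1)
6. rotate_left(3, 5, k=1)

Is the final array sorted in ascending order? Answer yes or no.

Answer: no

Derivation:
After 1 (swap(1, 4)): [1, 0, 3, 7, 4, 6, 5, 2]
After 2 (swap(0, 3)): [7, 0, 3, 1, 4, 6, 5, 2]
After 3 (swap(0, 3)): [1, 0, 3, 7, 4, 6, 5, 2]
After 4 (rotate_left(0, 2, k=2)): [3, 1, 0, 7, 4, 6, 5, 2]
After 5 (swap(7, 1)): [3, 2, 0, 7, 4, 6, 5, 1]
After 6 (rotate_left(3, 5, k=1)): [3, 2, 0, 4, 6, 7, 5, 1]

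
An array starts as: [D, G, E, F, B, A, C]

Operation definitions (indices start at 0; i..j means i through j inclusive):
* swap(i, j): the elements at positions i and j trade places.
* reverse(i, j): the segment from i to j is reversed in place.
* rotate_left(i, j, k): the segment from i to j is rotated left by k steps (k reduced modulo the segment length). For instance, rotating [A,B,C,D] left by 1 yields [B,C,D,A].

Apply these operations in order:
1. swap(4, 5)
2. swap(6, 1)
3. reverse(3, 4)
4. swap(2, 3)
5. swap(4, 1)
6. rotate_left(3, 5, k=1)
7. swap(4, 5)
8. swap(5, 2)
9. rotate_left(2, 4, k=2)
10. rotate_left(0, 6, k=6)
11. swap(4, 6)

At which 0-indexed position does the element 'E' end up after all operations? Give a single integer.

Answer: 3

Derivation:
After 1 (swap(4, 5)): [D, G, E, F, A, B, C]
After 2 (swap(6, 1)): [D, C, E, F, A, B, G]
After 3 (reverse(3, 4)): [D, C, E, A, F, B, G]
After 4 (swap(2, 3)): [D, C, A, E, F, B, G]
After 5 (swap(4, 1)): [D, F, A, E, C, B, G]
After 6 (rotate_left(3, 5, k=1)): [D, F, A, C, B, E, G]
After 7 (swap(4, 5)): [D, F, A, C, E, B, G]
After 8 (swap(5, 2)): [D, F, B, C, E, A, G]
After 9 (rotate_left(2, 4, k=2)): [D, F, E, B, C, A, G]
After 10 (rotate_left(0, 6, k=6)): [G, D, F, E, B, C, A]
After 11 (swap(4, 6)): [G, D, F, E, A, C, B]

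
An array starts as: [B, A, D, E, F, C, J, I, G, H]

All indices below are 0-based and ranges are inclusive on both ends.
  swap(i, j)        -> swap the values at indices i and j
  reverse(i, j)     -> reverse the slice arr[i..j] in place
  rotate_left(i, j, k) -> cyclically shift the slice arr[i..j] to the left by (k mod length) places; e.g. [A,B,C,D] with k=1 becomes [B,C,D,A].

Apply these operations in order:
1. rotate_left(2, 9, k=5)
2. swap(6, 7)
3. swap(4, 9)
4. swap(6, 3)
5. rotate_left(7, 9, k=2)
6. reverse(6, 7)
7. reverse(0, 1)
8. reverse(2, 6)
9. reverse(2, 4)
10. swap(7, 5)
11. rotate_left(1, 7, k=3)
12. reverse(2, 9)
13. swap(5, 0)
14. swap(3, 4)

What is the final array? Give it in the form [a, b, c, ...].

After 1 (rotate_left(2, 9, k=5)): [B, A, I, G, H, D, E, F, C, J]
After 2 (swap(6, 7)): [B, A, I, G, H, D, F, E, C, J]
After 3 (swap(4, 9)): [B, A, I, G, J, D, F, E, C, H]
After 4 (swap(6, 3)): [B, A, I, F, J, D, G, E, C, H]
After 5 (rotate_left(7, 9, k=2)): [B, A, I, F, J, D, G, H, E, C]
After 6 (reverse(6, 7)): [B, A, I, F, J, D, H, G, E, C]
After 7 (reverse(0, 1)): [A, B, I, F, J, D, H, G, E, C]
After 8 (reverse(2, 6)): [A, B, H, D, J, F, I, G, E, C]
After 9 (reverse(2, 4)): [A, B, J, D, H, F, I, G, E, C]
After 10 (swap(7, 5)): [A, B, J, D, H, G, I, F, E, C]
After 11 (rotate_left(1, 7, k=3)): [A, H, G, I, F, B, J, D, E, C]
After 12 (reverse(2, 9)): [A, H, C, E, D, J, B, F, I, G]
After 13 (swap(5, 0)): [J, H, C, E, D, A, B, F, I, G]
After 14 (swap(3, 4)): [J, H, C, D, E, A, B, F, I, G]

Answer: [J, H, C, D, E, A, B, F, I, G]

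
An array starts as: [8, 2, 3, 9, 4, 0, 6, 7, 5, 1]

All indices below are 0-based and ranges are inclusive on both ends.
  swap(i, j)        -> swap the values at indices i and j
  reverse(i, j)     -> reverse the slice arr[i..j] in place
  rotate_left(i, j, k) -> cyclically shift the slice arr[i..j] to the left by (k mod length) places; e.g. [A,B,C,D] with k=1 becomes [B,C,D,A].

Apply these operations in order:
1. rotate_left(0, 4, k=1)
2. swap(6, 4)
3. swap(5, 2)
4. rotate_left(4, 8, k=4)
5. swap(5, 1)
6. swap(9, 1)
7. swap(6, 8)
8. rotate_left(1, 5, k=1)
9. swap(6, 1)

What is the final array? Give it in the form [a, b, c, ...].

After 1 (rotate_left(0, 4, k=1)): [2, 3, 9, 4, 8, 0, 6, 7, 5, 1]
After 2 (swap(6, 4)): [2, 3, 9, 4, 6, 0, 8, 7, 5, 1]
After 3 (swap(5, 2)): [2, 3, 0, 4, 6, 9, 8, 7, 5, 1]
After 4 (rotate_left(4, 8, k=4)): [2, 3, 0, 4, 5, 6, 9, 8, 7, 1]
After 5 (swap(5, 1)): [2, 6, 0, 4, 5, 3, 9, 8, 7, 1]
After 6 (swap(9, 1)): [2, 1, 0, 4, 5, 3, 9, 8, 7, 6]
After 7 (swap(6, 8)): [2, 1, 0, 4, 5, 3, 7, 8, 9, 6]
After 8 (rotate_left(1, 5, k=1)): [2, 0, 4, 5, 3, 1, 7, 8, 9, 6]
After 9 (swap(6, 1)): [2, 7, 4, 5, 3, 1, 0, 8, 9, 6]

Answer: [2, 7, 4, 5, 3, 1, 0, 8, 9, 6]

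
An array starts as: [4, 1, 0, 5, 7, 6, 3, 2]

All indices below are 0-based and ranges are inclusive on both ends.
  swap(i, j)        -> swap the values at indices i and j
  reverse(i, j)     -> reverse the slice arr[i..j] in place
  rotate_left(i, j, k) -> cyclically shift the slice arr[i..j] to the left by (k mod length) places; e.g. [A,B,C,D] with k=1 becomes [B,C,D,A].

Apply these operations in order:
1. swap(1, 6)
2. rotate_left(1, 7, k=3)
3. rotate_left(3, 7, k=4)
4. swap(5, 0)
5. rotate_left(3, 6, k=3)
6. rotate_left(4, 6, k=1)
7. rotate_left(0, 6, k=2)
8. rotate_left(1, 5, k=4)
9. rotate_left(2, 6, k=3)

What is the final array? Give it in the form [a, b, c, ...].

Answer: [6, 2, 5, 7, 3, 1, 4, 0]

Derivation:
After 1 (swap(1, 6)): [4, 3, 0, 5, 7, 6, 1, 2]
After 2 (rotate_left(1, 7, k=3)): [4, 7, 6, 1, 2, 3, 0, 5]
After 3 (rotate_left(3, 7, k=4)): [4, 7, 6, 5, 1, 2, 3, 0]
After 4 (swap(5, 0)): [2, 7, 6, 5, 1, 4, 3, 0]
After 5 (rotate_left(3, 6, k=3)): [2, 7, 6, 3, 5, 1, 4, 0]
After 6 (rotate_left(4, 6, k=1)): [2, 7, 6, 3, 1, 4, 5, 0]
After 7 (rotate_left(0, 6, k=2)): [6, 3, 1, 4, 5, 2, 7, 0]
After 8 (rotate_left(1, 5, k=4)): [6, 2, 3, 1, 4, 5, 7, 0]
After 9 (rotate_left(2, 6, k=3)): [6, 2, 5, 7, 3, 1, 4, 0]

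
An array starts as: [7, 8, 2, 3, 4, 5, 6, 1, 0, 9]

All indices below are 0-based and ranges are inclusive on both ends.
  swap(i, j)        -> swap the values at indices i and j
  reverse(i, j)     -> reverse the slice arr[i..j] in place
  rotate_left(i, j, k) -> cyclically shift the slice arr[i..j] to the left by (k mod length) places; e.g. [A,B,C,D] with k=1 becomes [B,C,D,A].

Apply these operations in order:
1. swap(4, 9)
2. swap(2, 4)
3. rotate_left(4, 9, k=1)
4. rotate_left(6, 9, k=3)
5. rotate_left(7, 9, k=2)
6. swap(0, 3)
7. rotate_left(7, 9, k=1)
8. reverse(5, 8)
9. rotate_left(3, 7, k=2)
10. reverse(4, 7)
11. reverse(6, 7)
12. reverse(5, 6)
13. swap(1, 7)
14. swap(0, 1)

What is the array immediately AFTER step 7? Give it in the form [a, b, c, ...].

Answer: [3, 8, 9, 7, 5, 6, 2, 1, 0, 4]

Derivation:
After 1 (swap(4, 9)): [7, 8, 2, 3, 9, 5, 6, 1, 0, 4]
After 2 (swap(2, 4)): [7, 8, 9, 3, 2, 5, 6, 1, 0, 4]
After 3 (rotate_left(4, 9, k=1)): [7, 8, 9, 3, 5, 6, 1, 0, 4, 2]
After 4 (rotate_left(6, 9, k=3)): [7, 8, 9, 3, 5, 6, 2, 1, 0, 4]
After 5 (rotate_left(7, 9, k=2)): [7, 8, 9, 3, 5, 6, 2, 4, 1, 0]
After 6 (swap(0, 3)): [3, 8, 9, 7, 5, 6, 2, 4, 1, 0]
After 7 (rotate_left(7, 9, k=1)): [3, 8, 9, 7, 5, 6, 2, 1, 0, 4]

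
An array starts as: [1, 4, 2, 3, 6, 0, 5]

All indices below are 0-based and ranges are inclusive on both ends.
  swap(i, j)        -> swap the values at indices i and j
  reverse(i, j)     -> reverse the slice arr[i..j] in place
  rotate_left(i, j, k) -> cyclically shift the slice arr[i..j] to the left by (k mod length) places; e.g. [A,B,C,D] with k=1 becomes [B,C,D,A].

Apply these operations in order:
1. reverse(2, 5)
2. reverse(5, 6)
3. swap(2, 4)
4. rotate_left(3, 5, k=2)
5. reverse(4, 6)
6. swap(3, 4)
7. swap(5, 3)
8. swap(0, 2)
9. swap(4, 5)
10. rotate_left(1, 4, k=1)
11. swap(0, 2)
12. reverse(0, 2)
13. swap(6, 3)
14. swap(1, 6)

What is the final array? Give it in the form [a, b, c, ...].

After 1 (reverse(2, 5)): [1, 4, 0, 6, 3, 2, 5]
After 2 (reverse(5, 6)): [1, 4, 0, 6, 3, 5, 2]
After 3 (swap(2, 4)): [1, 4, 3, 6, 0, 5, 2]
After 4 (rotate_left(3, 5, k=2)): [1, 4, 3, 5, 6, 0, 2]
After 5 (reverse(4, 6)): [1, 4, 3, 5, 2, 0, 6]
After 6 (swap(3, 4)): [1, 4, 3, 2, 5, 0, 6]
After 7 (swap(5, 3)): [1, 4, 3, 0, 5, 2, 6]
After 8 (swap(0, 2)): [3, 4, 1, 0, 5, 2, 6]
After 9 (swap(4, 5)): [3, 4, 1, 0, 2, 5, 6]
After 10 (rotate_left(1, 4, k=1)): [3, 1, 0, 2, 4, 5, 6]
After 11 (swap(0, 2)): [0, 1, 3, 2, 4, 5, 6]
After 12 (reverse(0, 2)): [3, 1, 0, 2, 4, 5, 6]
After 13 (swap(6, 3)): [3, 1, 0, 6, 4, 5, 2]
After 14 (swap(1, 6)): [3, 2, 0, 6, 4, 5, 1]

Answer: [3, 2, 0, 6, 4, 5, 1]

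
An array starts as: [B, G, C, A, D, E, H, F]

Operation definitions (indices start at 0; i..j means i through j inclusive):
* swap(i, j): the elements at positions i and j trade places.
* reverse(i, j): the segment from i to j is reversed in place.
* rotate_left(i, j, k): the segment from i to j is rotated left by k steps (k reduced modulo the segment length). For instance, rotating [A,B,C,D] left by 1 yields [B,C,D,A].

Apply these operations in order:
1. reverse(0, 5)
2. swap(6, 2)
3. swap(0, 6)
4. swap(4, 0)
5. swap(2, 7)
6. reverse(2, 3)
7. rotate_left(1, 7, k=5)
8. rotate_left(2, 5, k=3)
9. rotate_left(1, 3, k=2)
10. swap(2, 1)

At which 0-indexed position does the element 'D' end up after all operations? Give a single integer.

After 1 (reverse(0, 5)): [E, D, A, C, G, B, H, F]
After 2 (swap(6, 2)): [E, D, H, C, G, B, A, F]
After 3 (swap(0, 6)): [A, D, H, C, G, B, E, F]
After 4 (swap(4, 0)): [G, D, H, C, A, B, E, F]
After 5 (swap(2, 7)): [G, D, F, C, A, B, E, H]
After 6 (reverse(2, 3)): [G, D, C, F, A, B, E, H]
After 7 (rotate_left(1, 7, k=5)): [G, E, H, D, C, F, A, B]
After 8 (rotate_left(2, 5, k=3)): [G, E, F, H, D, C, A, B]
After 9 (rotate_left(1, 3, k=2)): [G, H, E, F, D, C, A, B]
After 10 (swap(2, 1)): [G, E, H, F, D, C, A, B]

Answer: 4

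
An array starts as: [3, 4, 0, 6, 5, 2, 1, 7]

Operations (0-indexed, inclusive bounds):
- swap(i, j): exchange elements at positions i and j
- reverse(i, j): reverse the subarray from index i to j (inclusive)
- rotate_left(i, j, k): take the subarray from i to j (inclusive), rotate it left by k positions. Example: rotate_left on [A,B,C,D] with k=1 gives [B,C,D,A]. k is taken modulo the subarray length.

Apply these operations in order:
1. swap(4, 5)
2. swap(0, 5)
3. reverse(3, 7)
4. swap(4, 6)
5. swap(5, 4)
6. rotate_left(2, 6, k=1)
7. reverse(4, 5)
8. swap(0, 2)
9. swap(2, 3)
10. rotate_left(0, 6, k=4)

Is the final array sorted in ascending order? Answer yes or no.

After 1 (swap(4, 5)): [3, 4, 0, 6, 2, 5, 1, 7]
After 2 (swap(0, 5)): [5, 4, 0, 6, 2, 3, 1, 7]
After 3 (reverse(3, 7)): [5, 4, 0, 7, 1, 3, 2, 6]
After 4 (swap(4, 6)): [5, 4, 0, 7, 2, 3, 1, 6]
After 5 (swap(5, 4)): [5, 4, 0, 7, 3, 2, 1, 6]
After 6 (rotate_left(2, 6, k=1)): [5, 4, 7, 3, 2, 1, 0, 6]
After 7 (reverse(4, 5)): [5, 4, 7, 3, 1, 2, 0, 6]
After 8 (swap(0, 2)): [7, 4, 5, 3, 1, 2, 0, 6]
After 9 (swap(2, 3)): [7, 4, 3, 5, 1, 2, 0, 6]
After 10 (rotate_left(0, 6, k=4)): [1, 2, 0, 7, 4, 3, 5, 6]

Answer: no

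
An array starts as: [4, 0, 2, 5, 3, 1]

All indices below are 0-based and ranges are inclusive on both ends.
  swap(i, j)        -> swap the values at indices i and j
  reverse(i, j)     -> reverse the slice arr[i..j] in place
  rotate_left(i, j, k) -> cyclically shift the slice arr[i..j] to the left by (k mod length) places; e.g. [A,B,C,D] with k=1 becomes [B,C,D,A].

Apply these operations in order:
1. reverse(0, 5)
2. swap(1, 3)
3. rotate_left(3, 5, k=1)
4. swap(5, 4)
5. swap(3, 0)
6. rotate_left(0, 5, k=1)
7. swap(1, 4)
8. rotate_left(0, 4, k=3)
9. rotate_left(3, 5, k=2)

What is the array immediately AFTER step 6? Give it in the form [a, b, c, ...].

Answer: [2, 5, 1, 3, 4, 0]

Derivation:
After 1 (reverse(0, 5)): [1, 3, 5, 2, 0, 4]
After 2 (swap(1, 3)): [1, 2, 5, 3, 0, 4]
After 3 (rotate_left(3, 5, k=1)): [1, 2, 5, 0, 4, 3]
After 4 (swap(5, 4)): [1, 2, 5, 0, 3, 4]
After 5 (swap(3, 0)): [0, 2, 5, 1, 3, 4]
After 6 (rotate_left(0, 5, k=1)): [2, 5, 1, 3, 4, 0]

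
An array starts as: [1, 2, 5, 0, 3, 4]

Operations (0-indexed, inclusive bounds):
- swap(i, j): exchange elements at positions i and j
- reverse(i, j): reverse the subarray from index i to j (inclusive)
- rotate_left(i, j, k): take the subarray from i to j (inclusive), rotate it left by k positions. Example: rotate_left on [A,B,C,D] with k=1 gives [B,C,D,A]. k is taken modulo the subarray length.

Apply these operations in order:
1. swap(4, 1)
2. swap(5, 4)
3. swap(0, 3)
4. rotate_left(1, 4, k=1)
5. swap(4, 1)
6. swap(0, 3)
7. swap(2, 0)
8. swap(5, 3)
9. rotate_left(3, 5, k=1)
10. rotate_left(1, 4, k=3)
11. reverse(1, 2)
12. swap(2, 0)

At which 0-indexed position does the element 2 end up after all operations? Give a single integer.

After 1 (swap(4, 1)): [1, 3, 5, 0, 2, 4]
After 2 (swap(5, 4)): [1, 3, 5, 0, 4, 2]
After 3 (swap(0, 3)): [0, 3, 5, 1, 4, 2]
After 4 (rotate_left(1, 4, k=1)): [0, 5, 1, 4, 3, 2]
After 5 (swap(4, 1)): [0, 3, 1, 4, 5, 2]
After 6 (swap(0, 3)): [4, 3, 1, 0, 5, 2]
After 7 (swap(2, 0)): [1, 3, 4, 0, 5, 2]
After 8 (swap(5, 3)): [1, 3, 4, 2, 5, 0]
After 9 (rotate_left(3, 5, k=1)): [1, 3, 4, 5, 0, 2]
After 10 (rotate_left(1, 4, k=3)): [1, 0, 3, 4, 5, 2]
After 11 (reverse(1, 2)): [1, 3, 0, 4, 5, 2]
After 12 (swap(2, 0)): [0, 3, 1, 4, 5, 2]

Answer: 5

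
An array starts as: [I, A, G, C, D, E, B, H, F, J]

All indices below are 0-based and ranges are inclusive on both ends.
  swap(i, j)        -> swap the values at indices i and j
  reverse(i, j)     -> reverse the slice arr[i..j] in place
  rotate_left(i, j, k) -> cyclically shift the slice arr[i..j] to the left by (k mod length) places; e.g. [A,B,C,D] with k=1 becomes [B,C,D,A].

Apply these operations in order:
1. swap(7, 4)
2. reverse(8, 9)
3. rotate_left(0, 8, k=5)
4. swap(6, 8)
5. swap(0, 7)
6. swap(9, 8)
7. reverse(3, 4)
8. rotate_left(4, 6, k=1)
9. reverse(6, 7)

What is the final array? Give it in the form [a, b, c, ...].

Answer: [C, B, D, I, A, H, E, J, F, G]

Derivation:
After 1 (swap(7, 4)): [I, A, G, C, H, E, B, D, F, J]
After 2 (reverse(8, 9)): [I, A, G, C, H, E, B, D, J, F]
After 3 (rotate_left(0, 8, k=5)): [E, B, D, J, I, A, G, C, H, F]
After 4 (swap(6, 8)): [E, B, D, J, I, A, H, C, G, F]
After 5 (swap(0, 7)): [C, B, D, J, I, A, H, E, G, F]
After 6 (swap(9, 8)): [C, B, D, J, I, A, H, E, F, G]
After 7 (reverse(3, 4)): [C, B, D, I, J, A, H, E, F, G]
After 8 (rotate_left(4, 6, k=1)): [C, B, D, I, A, H, J, E, F, G]
After 9 (reverse(6, 7)): [C, B, D, I, A, H, E, J, F, G]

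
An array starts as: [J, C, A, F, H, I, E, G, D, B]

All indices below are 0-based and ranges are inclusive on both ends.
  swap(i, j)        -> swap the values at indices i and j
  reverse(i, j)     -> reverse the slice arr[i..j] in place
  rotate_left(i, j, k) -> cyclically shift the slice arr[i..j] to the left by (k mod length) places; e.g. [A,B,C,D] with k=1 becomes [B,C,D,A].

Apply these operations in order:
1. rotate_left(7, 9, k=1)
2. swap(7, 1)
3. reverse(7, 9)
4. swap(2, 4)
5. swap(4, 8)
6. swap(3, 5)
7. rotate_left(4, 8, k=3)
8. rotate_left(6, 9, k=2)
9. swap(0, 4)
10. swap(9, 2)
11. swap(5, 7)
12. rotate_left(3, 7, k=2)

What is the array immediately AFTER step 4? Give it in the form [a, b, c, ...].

After 1 (rotate_left(7, 9, k=1)): [J, C, A, F, H, I, E, D, B, G]
After 2 (swap(7, 1)): [J, D, A, F, H, I, E, C, B, G]
After 3 (reverse(7, 9)): [J, D, A, F, H, I, E, G, B, C]
After 4 (swap(2, 4)): [J, D, H, F, A, I, E, G, B, C]

Answer: [J, D, H, F, A, I, E, G, B, C]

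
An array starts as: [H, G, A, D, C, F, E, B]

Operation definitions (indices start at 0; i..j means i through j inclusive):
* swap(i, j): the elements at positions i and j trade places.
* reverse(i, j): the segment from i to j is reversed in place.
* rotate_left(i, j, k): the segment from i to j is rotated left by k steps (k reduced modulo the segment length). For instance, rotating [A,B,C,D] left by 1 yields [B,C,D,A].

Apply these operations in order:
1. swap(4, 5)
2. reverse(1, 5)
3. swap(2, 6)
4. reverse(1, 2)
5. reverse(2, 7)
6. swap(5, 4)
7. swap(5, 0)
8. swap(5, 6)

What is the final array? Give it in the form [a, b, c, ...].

Answer: [G, E, B, F, A, D, H, C]

Derivation:
After 1 (swap(4, 5)): [H, G, A, D, F, C, E, B]
After 2 (reverse(1, 5)): [H, C, F, D, A, G, E, B]
After 3 (swap(2, 6)): [H, C, E, D, A, G, F, B]
After 4 (reverse(1, 2)): [H, E, C, D, A, G, F, B]
After 5 (reverse(2, 7)): [H, E, B, F, G, A, D, C]
After 6 (swap(5, 4)): [H, E, B, F, A, G, D, C]
After 7 (swap(5, 0)): [G, E, B, F, A, H, D, C]
After 8 (swap(5, 6)): [G, E, B, F, A, D, H, C]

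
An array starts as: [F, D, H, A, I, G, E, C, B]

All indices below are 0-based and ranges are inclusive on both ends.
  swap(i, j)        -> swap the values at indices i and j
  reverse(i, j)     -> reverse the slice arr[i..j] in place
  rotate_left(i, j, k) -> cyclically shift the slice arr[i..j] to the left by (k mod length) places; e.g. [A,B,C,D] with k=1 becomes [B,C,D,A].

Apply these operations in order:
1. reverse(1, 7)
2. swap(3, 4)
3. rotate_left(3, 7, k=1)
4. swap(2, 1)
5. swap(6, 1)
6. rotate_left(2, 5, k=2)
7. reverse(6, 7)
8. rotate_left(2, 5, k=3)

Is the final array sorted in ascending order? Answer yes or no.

Answer: no

Derivation:
After 1 (reverse(1, 7)): [F, C, E, G, I, A, H, D, B]
After 2 (swap(3, 4)): [F, C, E, I, G, A, H, D, B]
After 3 (rotate_left(3, 7, k=1)): [F, C, E, G, A, H, D, I, B]
After 4 (swap(2, 1)): [F, E, C, G, A, H, D, I, B]
After 5 (swap(6, 1)): [F, D, C, G, A, H, E, I, B]
After 6 (rotate_left(2, 5, k=2)): [F, D, A, H, C, G, E, I, B]
After 7 (reverse(6, 7)): [F, D, A, H, C, G, I, E, B]
After 8 (rotate_left(2, 5, k=3)): [F, D, G, A, H, C, I, E, B]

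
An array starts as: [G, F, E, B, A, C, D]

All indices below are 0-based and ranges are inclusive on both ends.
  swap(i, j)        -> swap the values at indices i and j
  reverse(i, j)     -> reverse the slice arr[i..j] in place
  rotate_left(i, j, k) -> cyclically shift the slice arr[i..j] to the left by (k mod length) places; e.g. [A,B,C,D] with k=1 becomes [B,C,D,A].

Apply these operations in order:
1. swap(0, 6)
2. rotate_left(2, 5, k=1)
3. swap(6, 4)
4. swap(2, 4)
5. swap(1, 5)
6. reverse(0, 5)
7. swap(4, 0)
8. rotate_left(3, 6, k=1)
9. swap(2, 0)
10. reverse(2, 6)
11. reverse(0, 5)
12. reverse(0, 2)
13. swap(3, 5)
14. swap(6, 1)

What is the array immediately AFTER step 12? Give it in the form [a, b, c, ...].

Answer: [C, D, F, G, B, A, E]

Derivation:
After 1 (swap(0, 6)): [D, F, E, B, A, C, G]
After 2 (rotate_left(2, 5, k=1)): [D, F, B, A, C, E, G]
After 3 (swap(6, 4)): [D, F, B, A, G, E, C]
After 4 (swap(2, 4)): [D, F, G, A, B, E, C]
After 5 (swap(1, 5)): [D, E, G, A, B, F, C]
After 6 (reverse(0, 5)): [F, B, A, G, E, D, C]
After 7 (swap(4, 0)): [E, B, A, G, F, D, C]
After 8 (rotate_left(3, 6, k=1)): [E, B, A, F, D, C, G]
After 9 (swap(2, 0)): [A, B, E, F, D, C, G]
After 10 (reverse(2, 6)): [A, B, G, C, D, F, E]
After 11 (reverse(0, 5)): [F, D, C, G, B, A, E]
After 12 (reverse(0, 2)): [C, D, F, G, B, A, E]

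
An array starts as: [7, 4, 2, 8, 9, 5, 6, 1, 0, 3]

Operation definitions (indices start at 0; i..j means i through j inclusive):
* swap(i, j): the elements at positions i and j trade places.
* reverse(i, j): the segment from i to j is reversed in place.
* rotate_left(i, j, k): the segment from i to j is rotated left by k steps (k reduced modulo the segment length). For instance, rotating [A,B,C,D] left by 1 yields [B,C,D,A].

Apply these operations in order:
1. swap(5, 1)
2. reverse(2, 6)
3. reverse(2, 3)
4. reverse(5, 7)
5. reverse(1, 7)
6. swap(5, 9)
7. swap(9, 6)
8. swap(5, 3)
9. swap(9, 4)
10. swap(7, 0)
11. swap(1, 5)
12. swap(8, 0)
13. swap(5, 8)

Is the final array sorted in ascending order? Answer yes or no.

After 1 (swap(5, 1)): [7, 5, 2, 8, 9, 4, 6, 1, 0, 3]
After 2 (reverse(2, 6)): [7, 5, 6, 4, 9, 8, 2, 1, 0, 3]
After 3 (reverse(2, 3)): [7, 5, 4, 6, 9, 8, 2, 1, 0, 3]
After 4 (reverse(5, 7)): [7, 5, 4, 6, 9, 1, 2, 8, 0, 3]
After 5 (reverse(1, 7)): [7, 8, 2, 1, 9, 6, 4, 5, 0, 3]
After 6 (swap(5, 9)): [7, 8, 2, 1, 9, 3, 4, 5, 0, 6]
After 7 (swap(9, 6)): [7, 8, 2, 1, 9, 3, 6, 5, 0, 4]
After 8 (swap(5, 3)): [7, 8, 2, 3, 9, 1, 6, 5, 0, 4]
After 9 (swap(9, 4)): [7, 8, 2, 3, 4, 1, 6, 5, 0, 9]
After 10 (swap(7, 0)): [5, 8, 2, 3, 4, 1, 6, 7, 0, 9]
After 11 (swap(1, 5)): [5, 1, 2, 3, 4, 8, 6, 7, 0, 9]
After 12 (swap(8, 0)): [0, 1, 2, 3, 4, 8, 6, 7, 5, 9]
After 13 (swap(5, 8)): [0, 1, 2, 3, 4, 5, 6, 7, 8, 9]

Answer: yes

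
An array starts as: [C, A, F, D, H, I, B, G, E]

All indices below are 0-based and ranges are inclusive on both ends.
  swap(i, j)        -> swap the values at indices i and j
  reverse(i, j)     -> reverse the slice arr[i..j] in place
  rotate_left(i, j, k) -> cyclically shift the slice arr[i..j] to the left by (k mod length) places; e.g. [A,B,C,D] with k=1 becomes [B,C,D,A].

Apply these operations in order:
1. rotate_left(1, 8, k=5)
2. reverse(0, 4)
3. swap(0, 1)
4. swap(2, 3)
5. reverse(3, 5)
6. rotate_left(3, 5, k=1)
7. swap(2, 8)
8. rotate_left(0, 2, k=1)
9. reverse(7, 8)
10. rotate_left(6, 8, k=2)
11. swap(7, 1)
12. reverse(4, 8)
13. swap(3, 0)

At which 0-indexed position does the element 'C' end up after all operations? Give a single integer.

Answer: 0

Derivation:
After 1 (rotate_left(1, 8, k=5)): [C, B, G, E, A, F, D, H, I]
After 2 (reverse(0, 4)): [A, E, G, B, C, F, D, H, I]
After 3 (swap(0, 1)): [E, A, G, B, C, F, D, H, I]
After 4 (swap(2, 3)): [E, A, B, G, C, F, D, H, I]
After 5 (reverse(3, 5)): [E, A, B, F, C, G, D, H, I]
After 6 (rotate_left(3, 5, k=1)): [E, A, B, C, G, F, D, H, I]
After 7 (swap(2, 8)): [E, A, I, C, G, F, D, H, B]
After 8 (rotate_left(0, 2, k=1)): [A, I, E, C, G, F, D, H, B]
After 9 (reverse(7, 8)): [A, I, E, C, G, F, D, B, H]
After 10 (rotate_left(6, 8, k=2)): [A, I, E, C, G, F, H, D, B]
After 11 (swap(7, 1)): [A, D, E, C, G, F, H, I, B]
After 12 (reverse(4, 8)): [A, D, E, C, B, I, H, F, G]
After 13 (swap(3, 0)): [C, D, E, A, B, I, H, F, G]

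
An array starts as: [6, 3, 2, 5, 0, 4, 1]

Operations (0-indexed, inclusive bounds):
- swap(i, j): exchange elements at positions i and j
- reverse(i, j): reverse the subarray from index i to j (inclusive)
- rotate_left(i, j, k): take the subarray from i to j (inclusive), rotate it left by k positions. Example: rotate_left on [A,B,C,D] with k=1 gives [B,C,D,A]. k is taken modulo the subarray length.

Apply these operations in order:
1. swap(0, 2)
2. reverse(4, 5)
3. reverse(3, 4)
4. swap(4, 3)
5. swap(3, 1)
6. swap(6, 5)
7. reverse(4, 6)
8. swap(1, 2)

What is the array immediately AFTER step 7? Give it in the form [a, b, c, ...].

Answer: [2, 5, 6, 3, 0, 1, 4]

Derivation:
After 1 (swap(0, 2)): [2, 3, 6, 5, 0, 4, 1]
After 2 (reverse(4, 5)): [2, 3, 6, 5, 4, 0, 1]
After 3 (reverse(3, 4)): [2, 3, 6, 4, 5, 0, 1]
After 4 (swap(4, 3)): [2, 3, 6, 5, 4, 0, 1]
After 5 (swap(3, 1)): [2, 5, 6, 3, 4, 0, 1]
After 6 (swap(6, 5)): [2, 5, 6, 3, 4, 1, 0]
After 7 (reverse(4, 6)): [2, 5, 6, 3, 0, 1, 4]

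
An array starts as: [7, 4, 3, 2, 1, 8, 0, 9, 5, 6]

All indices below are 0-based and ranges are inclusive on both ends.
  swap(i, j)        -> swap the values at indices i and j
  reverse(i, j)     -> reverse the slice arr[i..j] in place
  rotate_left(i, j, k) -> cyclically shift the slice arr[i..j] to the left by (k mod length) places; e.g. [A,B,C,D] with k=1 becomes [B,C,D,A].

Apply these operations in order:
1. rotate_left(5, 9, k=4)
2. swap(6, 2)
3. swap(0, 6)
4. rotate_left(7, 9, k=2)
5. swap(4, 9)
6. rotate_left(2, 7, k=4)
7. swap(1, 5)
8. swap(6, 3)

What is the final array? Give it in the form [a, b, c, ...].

After 1 (rotate_left(5, 9, k=4)): [7, 4, 3, 2, 1, 6, 8, 0, 9, 5]
After 2 (swap(6, 2)): [7, 4, 8, 2, 1, 6, 3, 0, 9, 5]
After 3 (swap(0, 6)): [3, 4, 8, 2, 1, 6, 7, 0, 9, 5]
After 4 (rotate_left(7, 9, k=2)): [3, 4, 8, 2, 1, 6, 7, 5, 0, 9]
After 5 (swap(4, 9)): [3, 4, 8, 2, 9, 6, 7, 5, 0, 1]
After 6 (rotate_left(2, 7, k=4)): [3, 4, 7, 5, 8, 2, 9, 6, 0, 1]
After 7 (swap(1, 5)): [3, 2, 7, 5, 8, 4, 9, 6, 0, 1]
After 8 (swap(6, 3)): [3, 2, 7, 9, 8, 4, 5, 6, 0, 1]

Answer: [3, 2, 7, 9, 8, 4, 5, 6, 0, 1]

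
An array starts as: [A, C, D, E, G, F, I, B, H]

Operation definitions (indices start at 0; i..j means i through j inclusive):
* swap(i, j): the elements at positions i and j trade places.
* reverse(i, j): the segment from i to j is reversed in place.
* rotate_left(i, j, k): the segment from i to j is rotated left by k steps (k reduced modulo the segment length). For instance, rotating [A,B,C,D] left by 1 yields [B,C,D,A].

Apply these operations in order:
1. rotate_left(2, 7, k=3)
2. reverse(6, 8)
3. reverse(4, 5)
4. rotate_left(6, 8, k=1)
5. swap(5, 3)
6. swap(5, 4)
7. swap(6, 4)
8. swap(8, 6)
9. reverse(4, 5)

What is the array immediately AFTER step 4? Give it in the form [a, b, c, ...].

Answer: [A, C, F, I, D, B, G, E, H]

Derivation:
After 1 (rotate_left(2, 7, k=3)): [A, C, F, I, B, D, E, G, H]
After 2 (reverse(6, 8)): [A, C, F, I, B, D, H, G, E]
After 3 (reverse(4, 5)): [A, C, F, I, D, B, H, G, E]
After 4 (rotate_left(6, 8, k=1)): [A, C, F, I, D, B, G, E, H]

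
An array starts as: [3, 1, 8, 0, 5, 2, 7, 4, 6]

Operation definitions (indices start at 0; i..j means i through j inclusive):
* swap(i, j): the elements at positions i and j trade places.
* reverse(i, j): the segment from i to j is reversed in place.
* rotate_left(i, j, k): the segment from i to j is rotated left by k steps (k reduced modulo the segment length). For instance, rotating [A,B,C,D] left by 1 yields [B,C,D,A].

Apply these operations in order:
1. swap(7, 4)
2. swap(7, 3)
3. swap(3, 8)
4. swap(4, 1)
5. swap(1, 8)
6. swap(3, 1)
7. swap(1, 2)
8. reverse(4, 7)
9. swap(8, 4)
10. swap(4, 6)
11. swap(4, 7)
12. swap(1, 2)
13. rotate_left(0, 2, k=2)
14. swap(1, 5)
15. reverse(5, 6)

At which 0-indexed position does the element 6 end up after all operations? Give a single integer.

After 1 (swap(7, 4)): [3, 1, 8, 0, 4, 2, 7, 5, 6]
After 2 (swap(7, 3)): [3, 1, 8, 5, 4, 2, 7, 0, 6]
After 3 (swap(3, 8)): [3, 1, 8, 6, 4, 2, 7, 0, 5]
After 4 (swap(4, 1)): [3, 4, 8, 6, 1, 2, 7, 0, 5]
After 5 (swap(1, 8)): [3, 5, 8, 6, 1, 2, 7, 0, 4]
After 6 (swap(3, 1)): [3, 6, 8, 5, 1, 2, 7, 0, 4]
After 7 (swap(1, 2)): [3, 8, 6, 5, 1, 2, 7, 0, 4]
After 8 (reverse(4, 7)): [3, 8, 6, 5, 0, 7, 2, 1, 4]
After 9 (swap(8, 4)): [3, 8, 6, 5, 4, 7, 2, 1, 0]
After 10 (swap(4, 6)): [3, 8, 6, 5, 2, 7, 4, 1, 0]
After 11 (swap(4, 7)): [3, 8, 6, 5, 1, 7, 4, 2, 0]
After 12 (swap(1, 2)): [3, 6, 8, 5, 1, 7, 4, 2, 0]
After 13 (rotate_left(0, 2, k=2)): [8, 3, 6, 5, 1, 7, 4, 2, 0]
After 14 (swap(1, 5)): [8, 7, 6, 5, 1, 3, 4, 2, 0]
After 15 (reverse(5, 6)): [8, 7, 6, 5, 1, 4, 3, 2, 0]

Answer: 2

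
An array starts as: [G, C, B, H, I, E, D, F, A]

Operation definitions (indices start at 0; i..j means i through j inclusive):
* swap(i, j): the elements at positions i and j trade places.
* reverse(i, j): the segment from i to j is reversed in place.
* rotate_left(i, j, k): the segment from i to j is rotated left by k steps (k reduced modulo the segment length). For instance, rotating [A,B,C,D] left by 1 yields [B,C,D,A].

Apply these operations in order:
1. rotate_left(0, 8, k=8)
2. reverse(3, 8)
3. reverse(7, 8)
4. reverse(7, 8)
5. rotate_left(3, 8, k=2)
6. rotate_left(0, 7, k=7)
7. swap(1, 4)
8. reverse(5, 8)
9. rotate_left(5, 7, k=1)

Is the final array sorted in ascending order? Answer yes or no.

After 1 (rotate_left(0, 8, k=8)): [A, G, C, B, H, I, E, D, F]
After 2 (reverse(3, 8)): [A, G, C, F, D, E, I, H, B]
After 3 (reverse(7, 8)): [A, G, C, F, D, E, I, B, H]
After 4 (reverse(7, 8)): [A, G, C, F, D, E, I, H, B]
After 5 (rotate_left(3, 8, k=2)): [A, G, C, E, I, H, B, F, D]
After 6 (rotate_left(0, 7, k=7)): [F, A, G, C, E, I, H, B, D]
After 7 (swap(1, 4)): [F, E, G, C, A, I, H, B, D]
After 8 (reverse(5, 8)): [F, E, G, C, A, D, B, H, I]
After 9 (rotate_left(5, 7, k=1)): [F, E, G, C, A, B, H, D, I]

Answer: no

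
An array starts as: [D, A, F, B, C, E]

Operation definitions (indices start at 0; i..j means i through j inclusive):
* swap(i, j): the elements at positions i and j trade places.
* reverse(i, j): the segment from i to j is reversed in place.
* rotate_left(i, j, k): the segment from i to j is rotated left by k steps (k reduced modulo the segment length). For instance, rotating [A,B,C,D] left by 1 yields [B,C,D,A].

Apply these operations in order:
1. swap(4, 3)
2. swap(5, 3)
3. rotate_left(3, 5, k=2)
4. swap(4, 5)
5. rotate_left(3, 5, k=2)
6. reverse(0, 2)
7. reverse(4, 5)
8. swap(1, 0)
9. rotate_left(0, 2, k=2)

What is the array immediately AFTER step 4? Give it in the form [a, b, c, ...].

After 1 (swap(4, 3)): [D, A, F, C, B, E]
After 2 (swap(5, 3)): [D, A, F, E, B, C]
After 3 (rotate_left(3, 5, k=2)): [D, A, F, C, E, B]
After 4 (swap(4, 5)): [D, A, F, C, B, E]

Answer: [D, A, F, C, B, E]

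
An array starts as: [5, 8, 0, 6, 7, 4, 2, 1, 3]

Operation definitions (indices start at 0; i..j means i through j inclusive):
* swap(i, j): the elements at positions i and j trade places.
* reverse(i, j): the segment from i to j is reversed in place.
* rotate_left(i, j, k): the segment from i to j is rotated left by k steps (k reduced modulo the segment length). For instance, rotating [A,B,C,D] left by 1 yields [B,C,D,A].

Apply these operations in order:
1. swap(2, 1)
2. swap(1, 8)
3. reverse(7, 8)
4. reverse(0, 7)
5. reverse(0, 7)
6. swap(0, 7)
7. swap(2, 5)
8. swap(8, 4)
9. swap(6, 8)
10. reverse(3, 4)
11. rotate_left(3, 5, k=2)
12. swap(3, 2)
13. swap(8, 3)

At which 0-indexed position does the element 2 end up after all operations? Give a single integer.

Answer: 3

Derivation:
After 1 (swap(2, 1)): [5, 0, 8, 6, 7, 4, 2, 1, 3]
After 2 (swap(1, 8)): [5, 3, 8, 6, 7, 4, 2, 1, 0]
After 3 (reverse(7, 8)): [5, 3, 8, 6, 7, 4, 2, 0, 1]
After 4 (reverse(0, 7)): [0, 2, 4, 7, 6, 8, 3, 5, 1]
After 5 (reverse(0, 7)): [5, 3, 8, 6, 7, 4, 2, 0, 1]
After 6 (swap(0, 7)): [0, 3, 8, 6, 7, 4, 2, 5, 1]
After 7 (swap(2, 5)): [0, 3, 4, 6, 7, 8, 2, 5, 1]
After 8 (swap(8, 4)): [0, 3, 4, 6, 1, 8, 2, 5, 7]
After 9 (swap(6, 8)): [0, 3, 4, 6, 1, 8, 7, 5, 2]
After 10 (reverse(3, 4)): [0, 3, 4, 1, 6, 8, 7, 5, 2]
After 11 (rotate_left(3, 5, k=2)): [0, 3, 4, 8, 1, 6, 7, 5, 2]
After 12 (swap(3, 2)): [0, 3, 8, 4, 1, 6, 7, 5, 2]
After 13 (swap(8, 3)): [0, 3, 8, 2, 1, 6, 7, 5, 4]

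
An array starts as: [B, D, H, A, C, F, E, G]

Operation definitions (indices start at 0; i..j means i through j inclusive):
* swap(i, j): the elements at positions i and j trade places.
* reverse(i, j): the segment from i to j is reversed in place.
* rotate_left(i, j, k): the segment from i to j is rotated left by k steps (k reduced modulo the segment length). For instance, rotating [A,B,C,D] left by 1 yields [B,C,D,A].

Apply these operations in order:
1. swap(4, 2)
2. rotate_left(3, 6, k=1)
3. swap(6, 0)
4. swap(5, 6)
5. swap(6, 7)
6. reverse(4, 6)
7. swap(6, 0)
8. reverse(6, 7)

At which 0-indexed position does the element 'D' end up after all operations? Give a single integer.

Answer: 1

Derivation:
After 1 (swap(4, 2)): [B, D, C, A, H, F, E, G]
After 2 (rotate_left(3, 6, k=1)): [B, D, C, H, F, E, A, G]
After 3 (swap(6, 0)): [A, D, C, H, F, E, B, G]
After 4 (swap(5, 6)): [A, D, C, H, F, B, E, G]
After 5 (swap(6, 7)): [A, D, C, H, F, B, G, E]
After 6 (reverse(4, 6)): [A, D, C, H, G, B, F, E]
After 7 (swap(6, 0)): [F, D, C, H, G, B, A, E]
After 8 (reverse(6, 7)): [F, D, C, H, G, B, E, A]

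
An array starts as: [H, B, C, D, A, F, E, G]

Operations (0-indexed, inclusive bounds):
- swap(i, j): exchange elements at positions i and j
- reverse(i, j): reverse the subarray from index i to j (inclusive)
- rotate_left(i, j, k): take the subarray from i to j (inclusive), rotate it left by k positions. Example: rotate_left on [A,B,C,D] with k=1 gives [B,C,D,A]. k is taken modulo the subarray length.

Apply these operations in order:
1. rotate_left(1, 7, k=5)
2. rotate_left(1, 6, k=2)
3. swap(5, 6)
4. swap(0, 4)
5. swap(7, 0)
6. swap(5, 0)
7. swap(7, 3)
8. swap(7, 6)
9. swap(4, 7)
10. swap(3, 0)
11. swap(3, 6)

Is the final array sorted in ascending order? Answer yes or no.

Answer: yes

Derivation:
After 1 (rotate_left(1, 7, k=5)): [H, E, G, B, C, D, A, F]
After 2 (rotate_left(1, 6, k=2)): [H, B, C, D, A, E, G, F]
After 3 (swap(5, 6)): [H, B, C, D, A, G, E, F]
After 4 (swap(0, 4)): [A, B, C, D, H, G, E, F]
After 5 (swap(7, 0)): [F, B, C, D, H, G, E, A]
After 6 (swap(5, 0)): [G, B, C, D, H, F, E, A]
After 7 (swap(7, 3)): [G, B, C, A, H, F, E, D]
After 8 (swap(7, 6)): [G, B, C, A, H, F, D, E]
After 9 (swap(4, 7)): [G, B, C, A, E, F, D, H]
After 10 (swap(3, 0)): [A, B, C, G, E, F, D, H]
After 11 (swap(3, 6)): [A, B, C, D, E, F, G, H]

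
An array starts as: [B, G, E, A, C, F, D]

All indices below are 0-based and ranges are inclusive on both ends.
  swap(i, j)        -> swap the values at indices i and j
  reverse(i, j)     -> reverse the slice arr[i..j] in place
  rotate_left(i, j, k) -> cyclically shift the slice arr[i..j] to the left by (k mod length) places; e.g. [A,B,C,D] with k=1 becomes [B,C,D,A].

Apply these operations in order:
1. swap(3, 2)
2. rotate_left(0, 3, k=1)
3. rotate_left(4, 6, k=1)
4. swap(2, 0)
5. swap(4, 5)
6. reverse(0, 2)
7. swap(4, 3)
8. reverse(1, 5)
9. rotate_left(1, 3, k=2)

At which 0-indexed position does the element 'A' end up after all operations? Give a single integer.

Answer: 5

Derivation:
After 1 (swap(3, 2)): [B, G, A, E, C, F, D]
After 2 (rotate_left(0, 3, k=1)): [G, A, E, B, C, F, D]
After 3 (rotate_left(4, 6, k=1)): [G, A, E, B, F, D, C]
After 4 (swap(2, 0)): [E, A, G, B, F, D, C]
After 5 (swap(4, 5)): [E, A, G, B, D, F, C]
After 6 (reverse(0, 2)): [G, A, E, B, D, F, C]
After 7 (swap(4, 3)): [G, A, E, D, B, F, C]
After 8 (reverse(1, 5)): [G, F, B, D, E, A, C]
After 9 (rotate_left(1, 3, k=2)): [G, D, F, B, E, A, C]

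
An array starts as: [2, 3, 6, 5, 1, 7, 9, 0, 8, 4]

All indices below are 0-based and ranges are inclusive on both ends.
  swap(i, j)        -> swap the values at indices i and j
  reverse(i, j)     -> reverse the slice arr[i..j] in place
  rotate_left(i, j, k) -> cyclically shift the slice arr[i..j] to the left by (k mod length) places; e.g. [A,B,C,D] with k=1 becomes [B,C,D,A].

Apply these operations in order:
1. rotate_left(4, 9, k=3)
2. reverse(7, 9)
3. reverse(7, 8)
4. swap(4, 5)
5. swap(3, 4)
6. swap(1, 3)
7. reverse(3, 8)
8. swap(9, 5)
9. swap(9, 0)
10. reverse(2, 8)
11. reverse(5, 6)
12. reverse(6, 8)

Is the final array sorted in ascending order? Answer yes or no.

After 1 (rotate_left(4, 9, k=3)): [2, 3, 6, 5, 0, 8, 4, 1, 7, 9]
After 2 (reverse(7, 9)): [2, 3, 6, 5, 0, 8, 4, 9, 7, 1]
After 3 (reverse(7, 8)): [2, 3, 6, 5, 0, 8, 4, 7, 9, 1]
After 4 (swap(4, 5)): [2, 3, 6, 5, 8, 0, 4, 7, 9, 1]
After 5 (swap(3, 4)): [2, 3, 6, 8, 5, 0, 4, 7, 9, 1]
After 6 (swap(1, 3)): [2, 8, 6, 3, 5, 0, 4, 7, 9, 1]
After 7 (reverse(3, 8)): [2, 8, 6, 9, 7, 4, 0, 5, 3, 1]
After 8 (swap(9, 5)): [2, 8, 6, 9, 7, 1, 0, 5, 3, 4]
After 9 (swap(9, 0)): [4, 8, 6, 9, 7, 1, 0, 5, 3, 2]
After 10 (reverse(2, 8)): [4, 8, 3, 5, 0, 1, 7, 9, 6, 2]
After 11 (reverse(5, 6)): [4, 8, 3, 5, 0, 7, 1, 9, 6, 2]
After 12 (reverse(6, 8)): [4, 8, 3, 5, 0, 7, 6, 9, 1, 2]

Answer: no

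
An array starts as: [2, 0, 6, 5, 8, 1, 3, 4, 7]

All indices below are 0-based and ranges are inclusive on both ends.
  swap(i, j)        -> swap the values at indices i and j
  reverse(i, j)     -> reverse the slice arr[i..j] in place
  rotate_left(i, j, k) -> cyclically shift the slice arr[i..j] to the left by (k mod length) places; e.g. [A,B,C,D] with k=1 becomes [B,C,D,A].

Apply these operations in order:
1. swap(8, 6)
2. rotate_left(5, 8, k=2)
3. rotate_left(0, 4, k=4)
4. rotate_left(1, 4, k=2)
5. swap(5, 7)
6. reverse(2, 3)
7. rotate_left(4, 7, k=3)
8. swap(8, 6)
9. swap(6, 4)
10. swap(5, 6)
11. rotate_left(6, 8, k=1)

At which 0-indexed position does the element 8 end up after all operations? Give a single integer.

After 1 (swap(8, 6)): [2, 0, 6, 5, 8, 1, 7, 4, 3]
After 2 (rotate_left(5, 8, k=2)): [2, 0, 6, 5, 8, 4, 3, 1, 7]
After 3 (rotate_left(0, 4, k=4)): [8, 2, 0, 6, 5, 4, 3, 1, 7]
After 4 (rotate_left(1, 4, k=2)): [8, 6, 5, 2, 0, 4, 3, 1, 7]
After 5 (swap(5, 7)): [8, 6, 5, 2, 0, 1, 3, 4, 7]
After 6 (reverse(2, 3)): [8, 6, 2, 5, 0, 1, 3, 4, 7]
After 7 (rotate_left(4, 7, k=3)): [8, 6, 2, 5, 4, 0, 1, 3, 7]
After 8 (swap(8, 6)): [8, 6, 2, 5, 4, 0, 7, 3, 1]
After 9 (swap(6, 4)): [8, 6, 2, 5, 7, 0, 4, 3, 1]
After 10 (swap(5, 6)): [8, 6, 2, 5, 7, 4, 0, 3, 1]
After 11 (rotate_left(6, 8, k=1)): [8, 6, 2, 5, 7, 4, 3, 1, 0]

Answer: 0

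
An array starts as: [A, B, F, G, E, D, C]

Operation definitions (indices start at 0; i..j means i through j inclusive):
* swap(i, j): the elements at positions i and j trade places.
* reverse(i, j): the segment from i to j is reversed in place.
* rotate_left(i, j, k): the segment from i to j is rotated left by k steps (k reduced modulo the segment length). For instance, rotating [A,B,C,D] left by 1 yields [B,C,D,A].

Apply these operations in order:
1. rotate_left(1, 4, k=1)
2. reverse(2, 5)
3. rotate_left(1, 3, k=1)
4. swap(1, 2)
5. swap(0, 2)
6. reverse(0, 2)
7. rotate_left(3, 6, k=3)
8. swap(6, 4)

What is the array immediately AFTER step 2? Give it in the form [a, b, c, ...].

Answer: [A, F, D, B, E, G, C]

Derivation:
After 1 (rotate_left(1, 4, k=1)): [A, F, G, E, B, D, C]
After 2 (reverse(2, 5)): [A, F, D, B, E, G, C]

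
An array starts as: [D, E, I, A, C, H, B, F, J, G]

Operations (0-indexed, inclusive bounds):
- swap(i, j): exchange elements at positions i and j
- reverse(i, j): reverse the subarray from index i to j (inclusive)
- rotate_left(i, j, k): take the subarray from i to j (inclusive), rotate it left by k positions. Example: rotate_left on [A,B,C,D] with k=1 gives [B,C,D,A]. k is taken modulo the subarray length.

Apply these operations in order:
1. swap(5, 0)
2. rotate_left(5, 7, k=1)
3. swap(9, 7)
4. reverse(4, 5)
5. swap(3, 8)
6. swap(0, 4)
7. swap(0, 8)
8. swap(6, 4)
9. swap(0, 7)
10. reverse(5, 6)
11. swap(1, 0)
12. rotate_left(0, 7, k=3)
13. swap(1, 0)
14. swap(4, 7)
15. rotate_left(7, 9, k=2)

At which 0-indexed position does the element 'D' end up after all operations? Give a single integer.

After 1 (swap(5, 0)): [H, E, I, A, C, D, B, F, J, G]
After 2 (rotate_left(5, 7, k=1)): [H, E, I, A, C, B, F, D, J, G]
After 3 (swap(9, 7)): [H, E, I, A, C, B, F, G, J, D]
After 4 (reverse(4, 5)): [H, E, I, A, B, C, F, G, J, D]
After 5 (swap(3, 8)): [H, E, I, J, B, C, F, G, A, D]
After 6 (swap(0, 4)): [B, E, I, J, H, C, F, G, A, D]
After 7 (swap(0, 8)): [A, E, I, J, H, C, F, G, B, D]
After 8 (swap(6, 4)): [A, E, I, J, F, C, H, G, B, D]
After 9 (swap(0, 7)): [G, E, I, J, F, C, H, A, B, D]
After 10 (reverse(5, 6)): [G, E, I, J, F, H, C, A, B, D]
After 11 (swap(1, 0)): [E, G, I, J, F, H, C, A, B, D]
After 12 (rotate_left(0, 7, k=3)): [J, F, H, C, A, E, G, I, B, D]
After 13 (swap(1, 0)): [F, J, H, C, A, E, G, I, B, D]
After 14 (swap(4, 7)): [F, J, H, C, I, E, G, A, B, D]
After 15 (rotate_left(7, 9, k=2)): [F, J, H, C, I, E, G, D, A, B]

Answer: 7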